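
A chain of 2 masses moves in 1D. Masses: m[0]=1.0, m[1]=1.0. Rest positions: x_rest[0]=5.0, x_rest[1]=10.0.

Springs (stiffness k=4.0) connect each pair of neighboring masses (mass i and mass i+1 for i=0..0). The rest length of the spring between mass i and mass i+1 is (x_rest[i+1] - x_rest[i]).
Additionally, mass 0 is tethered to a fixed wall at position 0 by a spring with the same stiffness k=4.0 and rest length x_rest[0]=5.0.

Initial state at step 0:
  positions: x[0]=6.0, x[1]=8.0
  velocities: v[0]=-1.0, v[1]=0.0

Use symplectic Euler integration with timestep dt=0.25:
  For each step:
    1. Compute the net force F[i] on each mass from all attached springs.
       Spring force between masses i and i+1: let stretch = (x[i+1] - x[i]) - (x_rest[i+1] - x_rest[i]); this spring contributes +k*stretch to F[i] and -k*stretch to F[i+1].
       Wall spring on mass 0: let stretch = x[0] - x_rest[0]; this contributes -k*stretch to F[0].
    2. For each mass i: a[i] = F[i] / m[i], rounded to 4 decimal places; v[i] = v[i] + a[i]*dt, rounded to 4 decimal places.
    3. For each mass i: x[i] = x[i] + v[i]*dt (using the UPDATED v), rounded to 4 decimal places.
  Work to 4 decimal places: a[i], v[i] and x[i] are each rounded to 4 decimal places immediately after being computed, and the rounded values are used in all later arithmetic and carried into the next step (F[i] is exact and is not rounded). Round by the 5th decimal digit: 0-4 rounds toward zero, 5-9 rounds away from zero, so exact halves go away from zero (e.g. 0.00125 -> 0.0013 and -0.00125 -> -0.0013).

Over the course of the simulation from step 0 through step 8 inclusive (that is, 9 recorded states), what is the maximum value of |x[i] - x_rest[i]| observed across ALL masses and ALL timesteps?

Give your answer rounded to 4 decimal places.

Answer: 2.3437

Derivation:
Step 0: x=[6.0000 8.0000] v=[-1.0000 0.0000]
Step 1: x=[4.7500 8.7500] v=[-5.0000 3.0000]
Step 2: x=[3.3125 9.7500] v=[-5.7500 4.0000]
Step 3: x=[2.6563 10.3906] v=[-2.6250 2.5625]
Step 4: x=[3.2696 10.3477] v=[2.4530 -0.1718]
Step 5: x=[4.8350 9.7852] v=[6.2615 -2.2499]
Step 6: x=[6.4292 9.2352] v=[6.3767 -2.2001]
Step 7: x=[7.1176 9.2337] v=[2.7535 -0.0061]
Step 8: x=[6.5556 9.9532] v=[-2.2480 2.8778]
Max displacement = 2.3437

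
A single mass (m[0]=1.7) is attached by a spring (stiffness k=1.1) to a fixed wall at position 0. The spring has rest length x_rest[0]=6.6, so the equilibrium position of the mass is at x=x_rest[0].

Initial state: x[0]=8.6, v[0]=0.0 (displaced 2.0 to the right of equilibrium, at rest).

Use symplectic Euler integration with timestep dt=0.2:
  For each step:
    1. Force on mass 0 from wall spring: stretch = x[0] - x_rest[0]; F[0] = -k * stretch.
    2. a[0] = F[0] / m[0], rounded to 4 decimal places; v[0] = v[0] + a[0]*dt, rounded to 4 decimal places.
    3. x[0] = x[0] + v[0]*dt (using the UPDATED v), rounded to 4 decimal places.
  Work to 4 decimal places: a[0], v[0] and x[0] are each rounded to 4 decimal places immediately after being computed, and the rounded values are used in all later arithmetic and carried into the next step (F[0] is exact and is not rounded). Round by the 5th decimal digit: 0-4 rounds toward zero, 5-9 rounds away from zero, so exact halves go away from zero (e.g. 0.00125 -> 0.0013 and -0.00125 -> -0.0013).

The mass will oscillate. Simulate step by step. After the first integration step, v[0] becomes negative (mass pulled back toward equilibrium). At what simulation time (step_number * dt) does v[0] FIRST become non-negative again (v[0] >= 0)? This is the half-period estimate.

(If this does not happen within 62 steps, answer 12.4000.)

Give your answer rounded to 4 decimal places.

Step 0: x=[8.6000] v=[0.0000]
Step 1: x=[8.5482] v=[-0.2588]
Step 2: x=[8.4460] v=[-0.5109]
Step 3: x=[8.2960] v=[-0.7498]
Step 4: x=[8.1021] v=[-0.9693]
Step 5: x=[7.8694] v=[-1.1637]
Step 6: x=[7.6038] v=[-1.3280]
Step 7: x=[7.3122] v=[-1.4579]
Step 8: x=[7.0022] v=[-1.5501]
Step 9: x=[6.6818] v=[-1.6021]
Step 10: x=[6.3593] v=[-1.6127]
Step 11: x=[6.0430] v=[-1.5816]
Step 12: x=[5.7411] v=[-1.5095]
Step 13: x=[5.4614] v=[-1.3983]
Step 14: x=[5.2112] v=[-1.2510]
Step 15: x=[4.9969] v=[-1.0713]
Step 16: x=[4.8241] v=[-0.8638]
Step 17: x=[4.6973] v=[-0.6340]
Step 18: x=[4.6197] v=[-0.3878]
Step 19: x=[4.5934] v=[-0.1315]
Step 20: x=[4.6190] v=[0.1282]
First v>=0 after going negative at step 20, time=4.0000

Answer: 4.0000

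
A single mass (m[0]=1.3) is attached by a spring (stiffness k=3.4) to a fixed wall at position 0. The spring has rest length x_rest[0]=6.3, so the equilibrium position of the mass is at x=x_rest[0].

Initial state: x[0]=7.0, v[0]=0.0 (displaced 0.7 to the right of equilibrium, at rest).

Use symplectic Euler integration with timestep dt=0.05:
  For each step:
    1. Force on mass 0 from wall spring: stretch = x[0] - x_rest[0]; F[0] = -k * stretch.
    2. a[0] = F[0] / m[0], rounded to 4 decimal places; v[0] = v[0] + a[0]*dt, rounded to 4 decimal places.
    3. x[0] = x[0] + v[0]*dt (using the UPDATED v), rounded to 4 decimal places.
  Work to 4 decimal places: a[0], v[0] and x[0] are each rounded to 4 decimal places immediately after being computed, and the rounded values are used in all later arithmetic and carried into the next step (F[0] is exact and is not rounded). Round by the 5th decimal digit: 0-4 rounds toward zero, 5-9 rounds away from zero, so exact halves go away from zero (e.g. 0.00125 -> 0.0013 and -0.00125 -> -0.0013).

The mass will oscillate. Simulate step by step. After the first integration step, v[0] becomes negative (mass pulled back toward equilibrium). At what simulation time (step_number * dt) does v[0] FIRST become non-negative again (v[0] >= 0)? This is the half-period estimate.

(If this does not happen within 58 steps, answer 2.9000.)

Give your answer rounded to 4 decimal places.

Answer: 1.9500

Derivation:
Step 0: x=[7.0000] v=[0.0000]
Step 1: x=[6.9954] v=[-0.0915]
Step 2: x=[6.9863] v=[-0.1824]
Step 3: x=[6.9727] v=[-0.2721]
Step 4: x=[6.9547] v=[-0.3601]
Step 5: x=[6.9324] v=[-0.4457]
Step 6: x=[6.9060] v=[-0.5284]
Step 7: x=[6.8756] v=[-0.6076]
Step 8: x=[6.8415] v=[-0.6829]
Step 9: x=[6.8038] v=[-0.7537]
Step 10: x=[6.7628] v=[-0.8196]
Step 11: x=[6.7188] v=[-0.8801]
Step 12: x=[6.6721] v=[-0.9349]
Step 13: x=[6.6229] v=[-0.9836]
Step 14: x=[6.5716] v=[-1.0258]
Step 15: x=[6.5185] v=[-1.0613]
Step 16: x=[6.4640] v=[-1.0899]
Step 17: x=[6.4084] v=[-1.1113]
Step 18: x=[6.3521] v=[-1.1255]
Step 19: x=[6.2955] v=[-1.1323]
Step 20: x=[6.2389] v=[-1.1317]
Step 21: x=[6.1827] v=[-1.1237]
Step 22: x=[6.1273] v=[-1.1084]
Step 23: x=[6.0730] v=[-1.0858]
Step 24: x=[6.0202] v=[-1.0561]
Step 25: x=[5.9692] v=[-1.0195]
Step 26: x=[5.9204] v=[-0.9762]
Step 27: x=[5.8741] v=[-0.9266]
Step 28: x=[5.8306] v=[-0.8709]
Step 29: x=[5.7901] v=[-0.8095]
Step 30: x=[5.7530] v=[-0.7428]
Step 31: x=[5.7194] v=[-0.6713]
Step 32: x=[5.6896] v=[-0.5954]
Step 33: x=[5.6638] v=[-0.5156]
Step 34: x=[5.6422] v=[-0.4324]
Step 35: x=[5.6249] v=[-0.3464]
Step 36: x=[5.6120] v=[-0.2581]
Step 37: x=[5.6036] v=[-0.1681]
Step 38: x=[5.5998] v=[-0.0770]
Step 39: x=[5.6005] v=[0.0146]
First v>=0 after going negative at step 39, time=1.9500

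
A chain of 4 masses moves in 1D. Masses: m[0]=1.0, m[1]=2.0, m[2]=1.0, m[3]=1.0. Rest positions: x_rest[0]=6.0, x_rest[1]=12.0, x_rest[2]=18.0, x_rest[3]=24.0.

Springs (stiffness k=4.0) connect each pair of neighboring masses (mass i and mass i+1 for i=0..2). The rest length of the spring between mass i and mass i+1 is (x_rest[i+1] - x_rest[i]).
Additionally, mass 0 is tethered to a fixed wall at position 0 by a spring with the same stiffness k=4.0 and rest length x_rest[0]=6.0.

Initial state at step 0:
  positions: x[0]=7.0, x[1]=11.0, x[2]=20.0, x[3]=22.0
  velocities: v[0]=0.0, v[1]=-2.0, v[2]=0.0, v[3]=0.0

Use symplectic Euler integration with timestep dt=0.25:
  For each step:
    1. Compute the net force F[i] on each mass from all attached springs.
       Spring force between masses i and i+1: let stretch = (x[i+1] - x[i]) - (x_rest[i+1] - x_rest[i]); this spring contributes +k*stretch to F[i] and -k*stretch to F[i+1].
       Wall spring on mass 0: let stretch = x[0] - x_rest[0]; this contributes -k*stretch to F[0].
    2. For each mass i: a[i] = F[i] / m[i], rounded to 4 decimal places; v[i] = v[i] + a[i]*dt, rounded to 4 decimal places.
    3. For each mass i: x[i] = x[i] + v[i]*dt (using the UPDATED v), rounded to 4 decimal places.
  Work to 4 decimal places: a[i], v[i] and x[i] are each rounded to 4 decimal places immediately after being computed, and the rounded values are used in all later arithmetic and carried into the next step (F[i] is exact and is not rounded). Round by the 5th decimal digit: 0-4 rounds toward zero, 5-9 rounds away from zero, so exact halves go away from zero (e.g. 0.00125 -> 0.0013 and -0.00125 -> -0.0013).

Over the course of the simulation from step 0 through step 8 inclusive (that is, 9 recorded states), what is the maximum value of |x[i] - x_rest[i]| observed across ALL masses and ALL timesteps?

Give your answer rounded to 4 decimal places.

Answer: 3.4296

Derivation:
Step 0: x=[7.0000 11.0000 20.0000 22.0000] v=[0.0000 -2.0000 0.0000 0.0000]
Step 1: x=[6.2500 11.1250 18.2500 23.0000] v=[-3.0000 0.5000 -7.0000 4.0000]
Step 2: x=[5.1563 11.5313 15.9063 24.3125] v=[-4.3750 1.6250 -9.3750 5.2500]
Step 3: x=[4.3672 11.6876 14.5704 25.0235] v=[-3.1563 0.6250 -5.3438 2.8438]
Step 4: x=[4.3164 11.2892 15.1270 24.6212] v=[-0.2031 -1.5938 2.2265 -1.6093]
Step 5: x=[4.9297 10.4989 17.0977 23.3453] v=[2.4533 -3.1613 7.8829 -5.1035]
Step 6: x=[5.7029 9.8373 18.9806 22.0075] v=[3.0928 -2.6465 7.5317 -5.3511]
Step 7: x=[6.0840 9.8018 19.3344 21.4130] v=[1.5243 -0.1421 1.4153 -2.3780]
Step 8: x=[5.8735 10.4931 17.8247 21.7989] v=[-0.8419 2.7653 -6.0387 1.5434]
Max displacement = 3.4296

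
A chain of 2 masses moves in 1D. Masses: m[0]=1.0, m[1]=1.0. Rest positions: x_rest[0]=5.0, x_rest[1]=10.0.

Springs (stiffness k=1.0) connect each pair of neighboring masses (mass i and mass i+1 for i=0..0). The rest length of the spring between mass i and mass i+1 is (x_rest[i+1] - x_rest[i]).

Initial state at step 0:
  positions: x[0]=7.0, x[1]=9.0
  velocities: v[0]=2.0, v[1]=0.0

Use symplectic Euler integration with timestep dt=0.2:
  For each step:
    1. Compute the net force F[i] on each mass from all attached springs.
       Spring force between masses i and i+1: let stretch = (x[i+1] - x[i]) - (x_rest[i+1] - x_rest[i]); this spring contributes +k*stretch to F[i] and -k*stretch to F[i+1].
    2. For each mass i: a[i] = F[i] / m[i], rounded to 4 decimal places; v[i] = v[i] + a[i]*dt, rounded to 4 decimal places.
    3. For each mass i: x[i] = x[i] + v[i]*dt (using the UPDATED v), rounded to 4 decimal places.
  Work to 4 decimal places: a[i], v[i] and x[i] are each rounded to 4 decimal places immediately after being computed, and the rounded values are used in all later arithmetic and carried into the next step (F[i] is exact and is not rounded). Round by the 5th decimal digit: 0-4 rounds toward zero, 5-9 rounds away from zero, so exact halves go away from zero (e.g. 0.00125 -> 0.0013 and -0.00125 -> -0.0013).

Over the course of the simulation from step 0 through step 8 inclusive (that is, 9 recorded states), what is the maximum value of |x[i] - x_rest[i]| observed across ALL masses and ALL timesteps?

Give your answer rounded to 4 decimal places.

Answer: 2.6832

Derivation:
Step 0: x=[7.0000 9.0000] v=[2.0000 0.0000]
Step 1: x=[7.2800 9.1200] v=[1.4000 0.6000]
Step 2: x=[7.4336 9.3664] v=[0.7680 1.2320]
Step 3: x=[7.4645 9.7355] v=[0.1546 1.8454]
Step 4: x=[7.3863 10.2137] v=[-0.3912 2.3912]
Step 5: x=[7.2212 10.7788] v=[-0.8257 2.8257]
Step 6: x=[6.9984 11.4016] v=[-1.1142 3.1142]
Step 7: x=[6.7517 12.0483] v=[-1.2336 3.2336]
Step 8: x=[6.5168 12.6832] v=[-1.1743 3.1743]
Max displacement = 2.6832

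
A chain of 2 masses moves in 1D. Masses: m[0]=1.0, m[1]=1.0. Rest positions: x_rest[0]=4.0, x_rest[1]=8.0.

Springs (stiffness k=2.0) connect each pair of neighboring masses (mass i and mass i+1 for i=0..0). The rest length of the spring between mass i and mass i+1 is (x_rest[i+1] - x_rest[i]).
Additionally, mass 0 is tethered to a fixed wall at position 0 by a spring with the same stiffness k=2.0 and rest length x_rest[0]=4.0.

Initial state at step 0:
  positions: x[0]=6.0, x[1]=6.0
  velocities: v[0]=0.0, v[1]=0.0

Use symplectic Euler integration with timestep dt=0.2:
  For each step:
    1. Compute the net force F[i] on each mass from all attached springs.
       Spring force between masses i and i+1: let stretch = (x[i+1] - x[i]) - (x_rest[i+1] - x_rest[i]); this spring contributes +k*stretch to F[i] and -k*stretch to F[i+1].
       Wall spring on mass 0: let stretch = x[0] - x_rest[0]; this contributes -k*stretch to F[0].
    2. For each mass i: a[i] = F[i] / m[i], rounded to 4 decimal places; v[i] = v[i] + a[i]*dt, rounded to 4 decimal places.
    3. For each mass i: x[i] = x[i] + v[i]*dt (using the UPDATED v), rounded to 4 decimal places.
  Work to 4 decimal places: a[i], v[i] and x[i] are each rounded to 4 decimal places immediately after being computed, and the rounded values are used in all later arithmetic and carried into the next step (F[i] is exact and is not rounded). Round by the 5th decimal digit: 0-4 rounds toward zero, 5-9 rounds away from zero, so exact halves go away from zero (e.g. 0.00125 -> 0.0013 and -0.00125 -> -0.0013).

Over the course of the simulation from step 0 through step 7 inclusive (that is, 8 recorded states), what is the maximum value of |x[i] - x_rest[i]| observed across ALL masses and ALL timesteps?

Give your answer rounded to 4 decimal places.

Step 0: x=[6.0000 6.0000] v=[0.0000 0.0000]
Step 1: x=[5.5200 6.3200] v=[-2.4000 1.6000]
Step 2: x=[4.6624 6.8960] v=[-4.2880 2.8800]
Step 3: x=[3.6105 7.6133] v=[-5.2595 3.5866]
Step 4: x=[2.5900 8.3304] v=[-5.1026 3.5855]
Step 5: x=[1.8215 8.9083] v=[-3.8424 2.8893]
Step 6: x=[1.4742 9.2392] v=[-1.7363 1.6546]
Step 7: x=[1.6302 9.2689] v=[0.7800 0.1486]
Max displacement = 2.5258

Answer: 2.5258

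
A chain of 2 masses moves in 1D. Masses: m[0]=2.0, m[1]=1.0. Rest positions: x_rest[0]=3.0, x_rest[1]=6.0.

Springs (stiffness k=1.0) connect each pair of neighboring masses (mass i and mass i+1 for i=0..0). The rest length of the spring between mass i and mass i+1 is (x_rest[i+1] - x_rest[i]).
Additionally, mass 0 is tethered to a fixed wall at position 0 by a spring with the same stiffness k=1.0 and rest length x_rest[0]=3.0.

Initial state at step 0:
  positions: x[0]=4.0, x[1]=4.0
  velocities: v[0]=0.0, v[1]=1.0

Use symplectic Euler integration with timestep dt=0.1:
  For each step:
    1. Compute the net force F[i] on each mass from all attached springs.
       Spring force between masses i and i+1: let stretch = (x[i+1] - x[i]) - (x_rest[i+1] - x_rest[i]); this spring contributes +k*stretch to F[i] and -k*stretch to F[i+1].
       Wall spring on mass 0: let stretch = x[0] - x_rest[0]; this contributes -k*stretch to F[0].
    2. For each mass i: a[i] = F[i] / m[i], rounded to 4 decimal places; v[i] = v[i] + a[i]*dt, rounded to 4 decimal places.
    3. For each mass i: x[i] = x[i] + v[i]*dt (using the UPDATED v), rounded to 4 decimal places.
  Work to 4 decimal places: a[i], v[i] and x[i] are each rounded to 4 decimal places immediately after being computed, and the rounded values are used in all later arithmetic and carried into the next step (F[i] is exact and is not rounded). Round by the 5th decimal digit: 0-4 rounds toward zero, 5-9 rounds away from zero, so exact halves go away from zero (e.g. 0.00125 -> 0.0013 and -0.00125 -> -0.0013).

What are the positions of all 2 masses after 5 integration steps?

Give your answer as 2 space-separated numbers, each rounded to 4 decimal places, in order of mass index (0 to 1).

Answer: 3.7219 4.9130

Derivation:
Step 0: x=[4.0000 4.0000] v=[0.0000 1.0000]
Step 1: x=[3.9800 4.1300] v=[-0.2000 1.3000]
Step 2: x=[3.9409 4.2885] v=[-0.3915 1.5850]
Step 3: x=[3.8838 4.4735] v=[-0.5712 1.8502]
Step 4: x=[3.8102 4.6826] v=[-0.7359 2.0912]
Step 5: x=[3.7219 4.9130] v=[-0.8828 2.3040]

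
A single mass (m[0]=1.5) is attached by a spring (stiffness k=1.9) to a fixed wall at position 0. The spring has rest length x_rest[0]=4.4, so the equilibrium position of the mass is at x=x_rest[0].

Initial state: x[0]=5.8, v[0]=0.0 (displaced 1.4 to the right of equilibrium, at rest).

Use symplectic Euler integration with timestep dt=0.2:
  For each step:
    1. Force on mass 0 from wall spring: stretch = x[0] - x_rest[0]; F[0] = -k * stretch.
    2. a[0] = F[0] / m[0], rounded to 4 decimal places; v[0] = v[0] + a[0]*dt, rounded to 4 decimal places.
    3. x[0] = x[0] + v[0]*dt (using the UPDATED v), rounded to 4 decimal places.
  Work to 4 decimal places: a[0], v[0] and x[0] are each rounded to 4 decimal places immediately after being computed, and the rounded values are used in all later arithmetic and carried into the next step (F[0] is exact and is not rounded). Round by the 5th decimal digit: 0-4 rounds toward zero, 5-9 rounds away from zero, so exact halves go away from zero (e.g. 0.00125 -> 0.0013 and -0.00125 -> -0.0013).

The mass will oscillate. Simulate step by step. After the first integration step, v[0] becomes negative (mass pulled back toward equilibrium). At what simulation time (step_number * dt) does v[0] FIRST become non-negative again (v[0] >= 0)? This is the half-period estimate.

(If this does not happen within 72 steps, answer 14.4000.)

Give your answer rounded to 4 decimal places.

Step 0: x=[5.8000] v=[0.0000]
Step 1: x=[5.7291] v=[-0.3547]
Step 2: x=[5.5908] v=[-0.6914]
Step 3: x=[5.3922] v=[-0.9931]
Step 4: x=[5.1433] v=[-1.2445]
Step 5: x=[4.8567] v=[-1.4328]
Step 6: x=[4.5470] v=[-1.5485]
Step 7: x=[4.2299] v=[-1.5857]
Step 8: x=[3.9214] v=[-1.5426]
Step 9: x=[3.6371] v=[-1.4214]
Step 10: x=[3.3915] v=[-1.2281]
Step 11: x=[3.1970] v=[-0.9726]
Step 12: x=[3.0634] v=[-0.6678]
Step 13: x=[2.9976] v=[-0.3292]
Step 14: x=[3.0028] v=[0.0261]
First v>=0 after going negative at step 14, time=2.8000

Answer: 2.8000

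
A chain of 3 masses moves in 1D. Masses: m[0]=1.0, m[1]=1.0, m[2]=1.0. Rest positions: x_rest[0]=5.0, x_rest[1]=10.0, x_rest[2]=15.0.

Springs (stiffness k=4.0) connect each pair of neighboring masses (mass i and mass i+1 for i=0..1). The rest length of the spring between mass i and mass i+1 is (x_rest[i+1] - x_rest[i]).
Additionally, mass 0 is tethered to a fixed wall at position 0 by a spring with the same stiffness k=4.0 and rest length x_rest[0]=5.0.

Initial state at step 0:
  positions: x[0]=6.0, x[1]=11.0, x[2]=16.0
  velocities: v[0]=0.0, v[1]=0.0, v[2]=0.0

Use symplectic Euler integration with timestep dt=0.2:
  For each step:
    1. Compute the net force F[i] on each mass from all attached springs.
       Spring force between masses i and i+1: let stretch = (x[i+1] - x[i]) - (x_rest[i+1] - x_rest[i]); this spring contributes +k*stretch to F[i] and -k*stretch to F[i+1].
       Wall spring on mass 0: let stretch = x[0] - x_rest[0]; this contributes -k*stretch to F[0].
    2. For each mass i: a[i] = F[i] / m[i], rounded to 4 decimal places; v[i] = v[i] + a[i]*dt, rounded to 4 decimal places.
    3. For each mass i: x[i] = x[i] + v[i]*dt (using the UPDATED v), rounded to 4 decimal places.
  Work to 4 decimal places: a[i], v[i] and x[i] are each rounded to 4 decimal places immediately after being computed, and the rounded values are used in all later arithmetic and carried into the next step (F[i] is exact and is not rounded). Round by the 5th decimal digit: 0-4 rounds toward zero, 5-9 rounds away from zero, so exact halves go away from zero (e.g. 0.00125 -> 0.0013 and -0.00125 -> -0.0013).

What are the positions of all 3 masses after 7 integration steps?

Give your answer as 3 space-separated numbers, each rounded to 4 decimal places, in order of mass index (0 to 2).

Step 0: x=[6.0000 11.0000 16.0000] v=[0.0000 0.0000 0.0000]
Step 1: x=[5.8400 11.0000 16.0000] v=[-0.8000 0.0000 0.0000]
Step 2: x=[5.5712 10.9744 16.0000] v=[-1.3440 -0.1280 0.0000]
Step 3: x=[5.2755 10.8884 15.9959] v=[-1.4784 -0.4301 -0.0205]
Step 4: x=[5.0338 10.7215 15.9746] v=[-1.2085 -0.8344 -0.1065]
Step 5: x=[4.8967 10.4851 15.9128] v=[-0.6854 -1.1821 -0.3090]
Step 6: x=[4.8703 10.2230 15.7826] v=[-0.1320 -1.3107 -0.6512]
Step 7: x=[4.9211 9.9940 15.5628] v=[0.2539 -1.1452 -1.0989]

Answer: 4.9211 9.9940 15.5628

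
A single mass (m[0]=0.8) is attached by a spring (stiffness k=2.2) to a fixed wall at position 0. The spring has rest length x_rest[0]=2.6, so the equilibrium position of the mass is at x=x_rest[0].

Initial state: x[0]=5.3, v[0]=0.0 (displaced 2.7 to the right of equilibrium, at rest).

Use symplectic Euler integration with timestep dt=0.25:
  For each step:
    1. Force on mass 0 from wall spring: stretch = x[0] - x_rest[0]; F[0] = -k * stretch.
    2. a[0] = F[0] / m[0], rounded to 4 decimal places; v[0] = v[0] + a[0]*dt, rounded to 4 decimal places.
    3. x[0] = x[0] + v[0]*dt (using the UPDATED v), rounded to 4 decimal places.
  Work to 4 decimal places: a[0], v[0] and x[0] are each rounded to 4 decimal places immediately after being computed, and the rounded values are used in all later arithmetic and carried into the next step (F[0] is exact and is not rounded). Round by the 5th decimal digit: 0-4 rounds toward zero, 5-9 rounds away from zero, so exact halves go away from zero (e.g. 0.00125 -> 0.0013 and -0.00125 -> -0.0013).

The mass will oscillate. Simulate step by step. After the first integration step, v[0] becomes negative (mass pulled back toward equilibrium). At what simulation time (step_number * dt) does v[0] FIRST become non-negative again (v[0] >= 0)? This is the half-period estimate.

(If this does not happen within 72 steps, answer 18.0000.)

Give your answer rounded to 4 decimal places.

Answer: 2.0000

Derivation:
Step 0: x=[5.3000] v=[0.0000]
Step 1: x=[4.8359] v=[-1.8563]
Step 2: x=[3.9875] v=[-3.3935]
Step 3: x=[2.9007] v=[-4.3474]
Step 4: x=[1.7622] v=[-4.5541]
Step 5: x=[0.7677] v=[-3.9781]
Step 6: x=[0.0881] v=[-2.7184]
Step 7: x=[-0.1598] v=[-0.9915]
Step 8: x=[0.0667] v=[0.9059]
First v>=0 after going negative at step 8, time=2.0000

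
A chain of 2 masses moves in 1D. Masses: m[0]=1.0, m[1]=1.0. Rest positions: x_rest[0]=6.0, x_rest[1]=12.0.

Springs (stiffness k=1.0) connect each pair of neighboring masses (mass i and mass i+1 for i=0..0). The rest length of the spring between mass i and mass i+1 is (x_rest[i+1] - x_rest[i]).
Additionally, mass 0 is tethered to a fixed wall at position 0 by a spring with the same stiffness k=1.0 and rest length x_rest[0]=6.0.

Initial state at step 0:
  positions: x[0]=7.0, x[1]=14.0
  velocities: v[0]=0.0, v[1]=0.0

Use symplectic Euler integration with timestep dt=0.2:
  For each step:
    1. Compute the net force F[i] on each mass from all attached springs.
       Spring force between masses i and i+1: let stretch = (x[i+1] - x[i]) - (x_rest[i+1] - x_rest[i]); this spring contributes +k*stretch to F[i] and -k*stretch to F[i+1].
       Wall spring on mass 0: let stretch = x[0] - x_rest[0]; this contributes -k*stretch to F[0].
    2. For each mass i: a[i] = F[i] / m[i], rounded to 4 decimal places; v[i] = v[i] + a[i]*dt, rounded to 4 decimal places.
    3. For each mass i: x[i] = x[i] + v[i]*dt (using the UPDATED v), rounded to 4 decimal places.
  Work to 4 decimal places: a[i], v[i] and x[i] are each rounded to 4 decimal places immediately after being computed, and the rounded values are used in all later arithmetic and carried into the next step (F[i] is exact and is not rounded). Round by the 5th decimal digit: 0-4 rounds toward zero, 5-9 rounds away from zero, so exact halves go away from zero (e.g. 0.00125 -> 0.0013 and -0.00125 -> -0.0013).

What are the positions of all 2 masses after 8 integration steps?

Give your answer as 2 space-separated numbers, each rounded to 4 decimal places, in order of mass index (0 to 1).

Answer: 6.7432 12.8429

Derivation:
Step 0: x=[7.0000 14.0000] v=[0.0000 0.0000]
Step 1: x=[7.0000 13.9600] v=[0.0000 -0.2000]
Step 2: x=[6.9984 13.8816] v=[-0.0080 -0.3920]
Step 3: x=[6.9922 13.7679] v=[-0.0310 -0.5686]
Step 4: x=[6.9773 13.6232] v=[-0.0743 -0.7237]
Step 5: x=[6.9492 13.4526] v=[-0.1406 -0.8529]
Step 6: x=[6.9032 13.2619] v=[-0.2298 -0.9536]
Step 7: x=[6.8355 13.0568] v=[-0.3387 -1.0253]
Step 8: x=[6.7432 12.8429] v=[-0.4615 -1.0696]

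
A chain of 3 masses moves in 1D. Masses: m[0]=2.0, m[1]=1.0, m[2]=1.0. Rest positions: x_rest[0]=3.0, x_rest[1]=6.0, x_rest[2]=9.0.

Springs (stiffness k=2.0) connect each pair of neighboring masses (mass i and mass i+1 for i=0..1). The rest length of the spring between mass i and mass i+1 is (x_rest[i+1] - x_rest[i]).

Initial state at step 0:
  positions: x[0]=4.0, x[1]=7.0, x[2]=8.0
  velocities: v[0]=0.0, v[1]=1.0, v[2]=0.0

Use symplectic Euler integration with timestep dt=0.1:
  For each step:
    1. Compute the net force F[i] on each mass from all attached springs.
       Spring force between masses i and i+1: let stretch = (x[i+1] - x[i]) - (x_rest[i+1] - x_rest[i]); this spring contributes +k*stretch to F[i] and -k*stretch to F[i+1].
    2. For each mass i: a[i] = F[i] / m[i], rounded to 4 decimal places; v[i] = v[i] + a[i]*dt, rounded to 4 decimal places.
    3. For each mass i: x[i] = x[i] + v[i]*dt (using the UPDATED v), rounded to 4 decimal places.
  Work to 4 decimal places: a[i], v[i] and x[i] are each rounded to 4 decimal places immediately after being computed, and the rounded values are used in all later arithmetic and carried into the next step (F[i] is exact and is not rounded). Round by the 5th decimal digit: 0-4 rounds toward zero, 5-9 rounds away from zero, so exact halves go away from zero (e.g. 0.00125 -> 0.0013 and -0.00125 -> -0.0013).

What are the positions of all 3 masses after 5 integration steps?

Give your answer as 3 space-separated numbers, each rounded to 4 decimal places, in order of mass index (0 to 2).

Answer: 4.0058 6.9048 8.5838

Derivation:
Step 0: x=[4.0000 7.0000 8.0000] v=[0.0000 1.0000 0.0000]
Step 1: x=[4.0000 7.0600 8.0400] v=[0.0000 0.6000 0.4000]
Step 2: x=[4.0006 7.0784 8.1204] v=[0.0060 0.1840 0.8040]
Step 3: x=[4.0020 7.0561 8.2400] v=[0.0138 -0.2232 1.1956]
Step 4: x=[4.0039 6.9964 8.3959] v=[0.0192 -0.5972 1.5588]
Step 5: x=[4.0058 6.9048 8.5838] v=[0.0185 -0.9158 1.8789]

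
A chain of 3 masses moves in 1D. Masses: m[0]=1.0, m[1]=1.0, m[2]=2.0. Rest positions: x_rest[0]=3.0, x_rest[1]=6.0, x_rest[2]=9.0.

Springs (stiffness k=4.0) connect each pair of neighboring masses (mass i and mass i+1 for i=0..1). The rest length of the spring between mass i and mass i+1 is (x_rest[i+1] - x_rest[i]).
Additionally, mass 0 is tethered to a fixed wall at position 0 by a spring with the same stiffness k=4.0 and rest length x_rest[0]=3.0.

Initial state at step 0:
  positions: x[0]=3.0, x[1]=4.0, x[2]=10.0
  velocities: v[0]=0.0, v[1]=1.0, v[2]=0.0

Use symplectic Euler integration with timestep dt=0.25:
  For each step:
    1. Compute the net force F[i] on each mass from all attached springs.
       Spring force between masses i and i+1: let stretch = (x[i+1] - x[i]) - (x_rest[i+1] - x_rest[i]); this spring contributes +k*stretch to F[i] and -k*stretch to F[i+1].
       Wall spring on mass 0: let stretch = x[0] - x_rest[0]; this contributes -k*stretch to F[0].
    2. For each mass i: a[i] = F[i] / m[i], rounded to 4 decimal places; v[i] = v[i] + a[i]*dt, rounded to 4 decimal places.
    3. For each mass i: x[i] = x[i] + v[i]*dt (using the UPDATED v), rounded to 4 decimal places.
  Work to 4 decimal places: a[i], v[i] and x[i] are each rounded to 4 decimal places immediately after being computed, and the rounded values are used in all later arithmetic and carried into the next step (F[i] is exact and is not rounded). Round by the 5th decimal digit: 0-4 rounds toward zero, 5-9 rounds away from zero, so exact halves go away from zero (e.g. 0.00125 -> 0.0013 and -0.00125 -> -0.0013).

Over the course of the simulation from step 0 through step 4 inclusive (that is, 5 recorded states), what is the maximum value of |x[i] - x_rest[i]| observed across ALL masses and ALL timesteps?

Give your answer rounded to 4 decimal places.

Step 0: x=[3.0000 4.0000 10.0000] v=[0.0000 1.0000 0.0000]
Step 1: x=[2.5000 5.5000 9.6250] v=[-2.0000 6.0000 -1.5000]
Step 2: x=[2.1250 7.2813 9.1094] v=[-1.5000 7.1250 -2.0625]
Step 3: x=[2.5078 8.2305 8.7403] v=[1.5313 3.7968 -1.4766]
Step 4: x=[3.6944 7.8765 8.6824] v=[4.7462 -1.4161 -0.2315]
Max displacement = 2.2305

Answer: 2.2305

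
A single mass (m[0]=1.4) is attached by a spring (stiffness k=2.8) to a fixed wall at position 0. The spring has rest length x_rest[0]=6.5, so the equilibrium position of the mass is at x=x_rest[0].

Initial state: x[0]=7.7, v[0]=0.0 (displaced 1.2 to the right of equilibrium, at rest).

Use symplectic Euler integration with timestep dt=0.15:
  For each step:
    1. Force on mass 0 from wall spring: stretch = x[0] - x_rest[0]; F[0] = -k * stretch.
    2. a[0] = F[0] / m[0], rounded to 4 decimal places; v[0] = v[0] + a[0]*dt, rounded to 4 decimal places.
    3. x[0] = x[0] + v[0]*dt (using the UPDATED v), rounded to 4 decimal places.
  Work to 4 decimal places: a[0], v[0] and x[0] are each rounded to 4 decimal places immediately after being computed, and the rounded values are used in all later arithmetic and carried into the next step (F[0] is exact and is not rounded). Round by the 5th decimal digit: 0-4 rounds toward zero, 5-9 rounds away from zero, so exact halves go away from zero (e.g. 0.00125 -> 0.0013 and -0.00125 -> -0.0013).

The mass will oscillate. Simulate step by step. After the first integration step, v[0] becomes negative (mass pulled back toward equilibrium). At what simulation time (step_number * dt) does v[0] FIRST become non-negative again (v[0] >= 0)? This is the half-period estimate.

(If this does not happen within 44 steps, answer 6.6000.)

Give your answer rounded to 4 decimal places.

Step 0: x=[7.7000] v=[0.0000]
Step 1: x=[7.6460] v=[-0.3600]
Step 2: x=[7.5404] v=[-0.7038]
Step 3: x=[7.3880] v=[-1.0159]
Step 4: x=[7.1957] v=[-1.2823]
Step 5: x=[6.9721] v=[-1.4910]
Step 6: x=[6.7272] v=[-1.6326]
Step 7: x=[6.4721] v=[-1.7008]
Step 8: x=[6.2182] v=[-1.6924]
Step 9: x=[5.9770] v=[-1.6079]
Step 10: x=[5.7594] v=[-1.4510]
Step 11: x=[5.5751] v=[-1.2288]
Step 12: x=[5.4324] v=[-0.9513]
Step 13: x=[5.3378] v=[-0.6310]
Step 14: x=[5.2955] v=[-0.2823]
Step 15: x=[5.3074] v=[0.0791]
First v>=0 after going negative at step 15, time=2.2500

Answer: 2.2500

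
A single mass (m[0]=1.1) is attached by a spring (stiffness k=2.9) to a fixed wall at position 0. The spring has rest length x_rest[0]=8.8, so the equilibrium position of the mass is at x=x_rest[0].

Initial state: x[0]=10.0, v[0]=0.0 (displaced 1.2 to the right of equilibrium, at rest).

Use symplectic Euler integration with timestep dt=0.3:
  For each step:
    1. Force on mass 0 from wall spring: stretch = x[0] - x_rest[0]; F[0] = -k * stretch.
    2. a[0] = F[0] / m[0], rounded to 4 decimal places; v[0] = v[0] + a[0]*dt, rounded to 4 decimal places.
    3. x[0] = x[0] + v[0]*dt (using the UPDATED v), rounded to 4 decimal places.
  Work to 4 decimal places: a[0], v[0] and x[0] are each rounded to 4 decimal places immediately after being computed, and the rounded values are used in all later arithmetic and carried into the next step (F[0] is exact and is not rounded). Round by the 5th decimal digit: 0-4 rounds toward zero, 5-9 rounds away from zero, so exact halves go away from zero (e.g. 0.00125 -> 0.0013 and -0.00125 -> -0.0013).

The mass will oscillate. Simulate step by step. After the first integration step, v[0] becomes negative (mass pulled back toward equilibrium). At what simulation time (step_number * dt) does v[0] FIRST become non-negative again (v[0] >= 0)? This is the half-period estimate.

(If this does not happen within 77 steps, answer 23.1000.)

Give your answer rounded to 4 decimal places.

Answer: 2.1000

Derivation:
Step 0: x=[10.0000] v=[0.0000]
Step 1: x=[9.7153] v=[-0.9491]
Step 2: x=[9.2134] v=[-1.6730]
Step 3: x=[8.6134] v=[-2.0000]
Step 4: x=[8.0577] v=[-1.8524]
Step 5: x=[7.6781] v=[-1.2653]
Step 6: x=[7.5647] v=[-0.3780]
Step 7: x=[7.7444] v=[0.5990]
First v>=0 after going negative at step 7, time=2.1000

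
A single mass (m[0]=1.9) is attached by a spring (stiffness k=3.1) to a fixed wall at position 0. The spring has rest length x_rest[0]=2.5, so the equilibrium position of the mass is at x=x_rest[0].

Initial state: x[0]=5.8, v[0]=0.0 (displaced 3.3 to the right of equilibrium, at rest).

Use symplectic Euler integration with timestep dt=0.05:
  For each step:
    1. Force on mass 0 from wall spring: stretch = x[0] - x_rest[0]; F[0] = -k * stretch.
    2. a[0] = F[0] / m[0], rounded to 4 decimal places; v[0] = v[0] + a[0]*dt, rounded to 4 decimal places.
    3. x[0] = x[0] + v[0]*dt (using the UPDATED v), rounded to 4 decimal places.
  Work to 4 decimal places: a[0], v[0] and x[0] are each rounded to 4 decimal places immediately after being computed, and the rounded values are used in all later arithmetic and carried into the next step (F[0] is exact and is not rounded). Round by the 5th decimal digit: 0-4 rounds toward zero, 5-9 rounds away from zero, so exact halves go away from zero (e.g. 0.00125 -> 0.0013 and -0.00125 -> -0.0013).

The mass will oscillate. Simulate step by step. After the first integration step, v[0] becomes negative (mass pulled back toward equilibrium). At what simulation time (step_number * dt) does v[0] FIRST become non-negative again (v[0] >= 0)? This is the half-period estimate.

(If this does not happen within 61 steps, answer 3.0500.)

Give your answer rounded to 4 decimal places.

Answer: 2.5000

Derivation:
Step 0: x=[5.8000] v=[0.0000]
Step 1: x=[5.7865] v=[-0.2692]
Step 2: x=[5.7596] v=[-0.5373]
Step 3: x=[5.7194] v=[-0.8032]
Step 4: x=[5.6661] v=[-1.0658]
Step 5: x=[5.5999] v=[-1.3241]
Step 6: x=[5.5211] v=[-1.5770]
Step 7: x=[5.4299] v=[-1.8235]
Step 8: x=[5.3268] v=[-2.0625]
Step 9: x=[5.2121] v=[-2.2931]
Step 10: x=[5.0864] v=[-2.5144]
Step 11: x=[4.9501] v=[-2.7254]
Step 12: x=[4.8038] v=[-2.9253]
Step 13: x=[4.6481] v=[-3.1132]
Step 14: x=[4.4837] v=[-3.2884]
Step 15: x=[4.3112] v=[-3.4502]
Step 16: x=[4.1313] v=[-3.5980]
Step 17: x=[3.9447] v=[-3.7311]
Step 18: x=[3.7523] v=[-3.8490]
Step 19: x=[3.5547] v=[-3.9512]
Step 20: x=[3.3528] v=[-4.0372]
Step 21: x=[3.1475] v=[-4.1068]
Step 22: x=[2.9395] v=[-4.1596]
Step 23: x=[2.7297] v=[-4.1955]
Step 24: x=[2.5190] v=[-4.2142]
Step 25: x=[2.3082] v=[-4.2158]
Step 26: x=[2.0982] v=[-4.2002]
Step 27: x=[1.8898] v=[-4.1674]
Step 28: x=[1.6839] v=[-4.1176]
Step 29: x=[1.4814] v=[-4.0510]
Step 30: x=[1.2830] v=[-3.9679]
Step 31: x=[1.0896] v=[-3.8686]
Step 32: x=[0.9019] v=[-3.7535]
Step 33: x=[0.7207] v=[-3.6231]
Step 34: x=[0.5468] v=[-3.4779]
Step 35: x=[0.3809] v=[-3.3186]
Step 36: x=[0.2236] v=[-3.1457]
Step 37: x=[0.0756] v=[-2.9600]
Step 38: x=[-0.0625] v=[-2.7622]
Step 39: x=[-0.1902] v=[-2.5532]
Step 40: x=[-0.3069] v=[-2.3337]
Step 41: x=[-0.4121] v=[-2.1047]
Step 42: x=[-0.5055] v=[-1.8671]
Step 43: x=[-0.5866] v=[-1.6219]
Step 44: x=[-0.6551] v=[-1.3701]
Step 45: x=[-0.7107] v=[-1.1127]
Step 46: x=[-0.7532] v=[-0.8508]
Step 47: x=[-0.7825] v=[-0.5854]
Step 48: x=[-0.7984] v=[-0.3176]
Step 49: x=[-0.8008] v=[-0.0485]
Step 50: x=[-0.7898] v=[0.2208]
First v>=0 after going negative at step 50, time=2.5000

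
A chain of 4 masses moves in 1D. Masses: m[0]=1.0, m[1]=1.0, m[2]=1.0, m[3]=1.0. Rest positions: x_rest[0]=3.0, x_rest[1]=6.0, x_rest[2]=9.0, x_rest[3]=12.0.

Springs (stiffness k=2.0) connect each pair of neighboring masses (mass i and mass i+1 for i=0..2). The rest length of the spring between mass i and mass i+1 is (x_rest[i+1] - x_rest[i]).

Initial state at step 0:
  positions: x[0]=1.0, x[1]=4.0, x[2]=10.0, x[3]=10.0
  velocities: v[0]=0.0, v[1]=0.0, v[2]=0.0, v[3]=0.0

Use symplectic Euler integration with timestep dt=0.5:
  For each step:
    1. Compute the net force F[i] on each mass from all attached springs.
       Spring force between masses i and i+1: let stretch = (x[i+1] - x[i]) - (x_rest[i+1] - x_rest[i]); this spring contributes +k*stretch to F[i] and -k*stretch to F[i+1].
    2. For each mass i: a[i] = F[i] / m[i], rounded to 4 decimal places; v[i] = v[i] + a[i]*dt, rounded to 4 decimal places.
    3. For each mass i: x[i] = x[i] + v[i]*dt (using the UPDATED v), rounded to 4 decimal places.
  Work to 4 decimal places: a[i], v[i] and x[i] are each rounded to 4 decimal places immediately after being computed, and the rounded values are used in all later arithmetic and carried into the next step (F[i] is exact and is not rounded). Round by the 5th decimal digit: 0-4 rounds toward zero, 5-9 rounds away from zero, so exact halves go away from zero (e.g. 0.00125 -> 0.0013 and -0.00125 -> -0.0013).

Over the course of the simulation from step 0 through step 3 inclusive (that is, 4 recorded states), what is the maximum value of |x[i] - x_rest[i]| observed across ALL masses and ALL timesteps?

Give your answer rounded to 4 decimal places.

Answer: 3.5000

Derivation:
Step 0: x=[1.0000 4.0000 10.0000 10.0000] v=[0.0000 0.0000 0.0000 0.0000]
Step 1: x=[1.0000 5.5000 7.0000 11.5000] v=[0.0000 3.0000 -6.0000 3.0000]
Step 2: x=[1.7500 5.5000 5.5000 12.2500] v=[1.5000 0.0000 -3.0000 1.5000]
Step 3: x=[2.8750 3.6250 7.3750 11.1250] v=[2.2500 -3.7500 3.7500 -2.2500]
Max displacement = 3.5000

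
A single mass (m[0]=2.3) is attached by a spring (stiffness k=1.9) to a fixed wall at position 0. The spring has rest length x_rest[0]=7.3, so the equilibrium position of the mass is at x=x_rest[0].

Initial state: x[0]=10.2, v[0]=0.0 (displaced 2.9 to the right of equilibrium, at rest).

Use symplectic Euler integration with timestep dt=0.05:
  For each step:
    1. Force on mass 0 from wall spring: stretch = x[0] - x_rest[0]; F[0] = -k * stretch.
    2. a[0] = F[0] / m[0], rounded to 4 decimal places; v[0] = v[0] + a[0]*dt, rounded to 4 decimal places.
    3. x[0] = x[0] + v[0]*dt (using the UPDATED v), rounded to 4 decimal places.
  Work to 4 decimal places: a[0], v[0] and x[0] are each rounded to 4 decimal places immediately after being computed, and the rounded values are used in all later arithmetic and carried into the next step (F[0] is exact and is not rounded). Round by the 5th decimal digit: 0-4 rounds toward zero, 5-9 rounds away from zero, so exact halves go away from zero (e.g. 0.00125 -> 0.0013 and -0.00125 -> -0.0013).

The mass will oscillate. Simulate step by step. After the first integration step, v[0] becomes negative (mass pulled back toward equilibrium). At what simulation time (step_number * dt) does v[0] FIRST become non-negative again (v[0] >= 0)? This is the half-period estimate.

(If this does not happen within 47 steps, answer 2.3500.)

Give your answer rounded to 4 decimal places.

Step 0: x=[10.2000] v=[0.0000]
Step 1: x=[10.1940] v=[-0.1198]
Step 2: x=[10.1820] v=[-0.2393]
Step 3: x=[10.1641] v=[-0.3583]
Step 4: x=[10.1403] v=[-0.4766]
Step 5: x=[10.1106] v=[-0.5939]
Step 6: x=[10.0751] v=[-0.7100]
Step 7: x=[10.0339] v=[-0.8246]
Step 8: x=[9.9870] v=[-0.9375]
Step 9: x=[9.9346] v=[-1.0485]
Step 10: x=[9.8767] v=[-1.1573]
Step 11: x=[9.8135] v=[-1.2637]
Step 12: x=[9.7451] v=[-1.3675]
Step 13: x=[9.6717] v=[-1.4685]
Step 14: x=[9.5934] v=[-1.5665]
Step 15: x=[9.5103] v=[-1.6612]
Step 16: x=[9.4227] v=[-1.7525]
Step 17: x=[9.3307] v=[-1.8402]
Step 18: x=[9.2345] v=[-1.9241]
Step 19: x=[9.1343] v=[-2.0040]
Step 20: x=[9.0303] v=[-2.0798]
Step 21: x=[8.9227] v=[-2.1513]
Step 22: x=[8.8118] v=[-2.2183]
Step 23: x=[8.6978] v=[-2.2807]
Step 24: x=[8.5809] v=[-2.3384]
Step 25: x=[8.4613] v=[-2.3913]
Step 26: x=[8.3393] v=[-2.4393]
Step 27: x=[8.2152] v=[-2.4822]
Step 28: x=[8.0892] v=[-2.5200]
Step 29: x=[7.9616] v=[-2.5526]
Step 30: x=[7.8326] v=[-2.5799]
Step 31: x=[7.7025] v=[-2.6019]
Step 32: x=[7.5716] v=[-2.6185]
Step 33: x=[7.4401] v=[-2.6297]
Step 34: x=[7.3083] v=[-2.6355]
Step 35: x=[7.1765] v=[-2.6358]
Step 36: x=[7.0450] v=[-2.6307]
Step 37: x=[6.9140] v=[-2.6202]
Step 38: x=[6.7838] v=[-2.6043]
Step 39: x=[6.6547] v=[-2.5830]
Step 40: x=[6.5269] v=[-2.5563]
Step 41: x=[6.4007] v=[-2.5244]
Step 42: x=[6.2763] v=[-2.4873]
Step 43: x=[6.1541] v=[-2.4450]
Step 44: x=[6.0342] v=[-2.3977]
Step 45: x=[5.9169] v=[-2.3454]
Step 46: x=[5.8025] v=[-2.2883]
Step 47: x=[5.6912] v=[-2.2264]
v[0] did not become non-negative within 47 steps; using fallback time=2.3500

Answer: 2.3500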